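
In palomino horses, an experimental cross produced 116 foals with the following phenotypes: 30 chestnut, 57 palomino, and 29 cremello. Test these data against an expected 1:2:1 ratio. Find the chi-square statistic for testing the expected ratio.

The 1:2:1 ratio has 4 parts, so with N = 116 the expected counts are:
  chestnut: 116 × 1/4 = 29
  palomino: 116 × 2/4 = 58
  cremello: 116 × 1/4 = 29
χ² = Σ (O − E)² / E
  chestnut: (30 − 29)² / 29 = 0.0345
  palomino: (57 − 58)² / 58 = 0.0172
  cremello: (29 − 29)² / 29 = 0.0000
χ² = 0.0345 + 0.0172 + 0.0000 = 0.0517 ≈ 0.052

0.052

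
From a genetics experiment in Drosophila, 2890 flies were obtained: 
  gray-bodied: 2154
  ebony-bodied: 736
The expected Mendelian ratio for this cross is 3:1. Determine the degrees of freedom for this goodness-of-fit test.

1

A goodness-of-fit test with 2 phenotype classes has df = 2 − 1 = 1.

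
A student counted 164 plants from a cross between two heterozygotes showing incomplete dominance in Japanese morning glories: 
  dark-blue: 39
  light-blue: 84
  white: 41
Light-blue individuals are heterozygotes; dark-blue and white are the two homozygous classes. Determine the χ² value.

0.146

With incomplete dominance, a heterozygote × heterozygote cross gives a 1:2:1 phenotypic ratio.
The 1:2:1 ratio has 4 parts, so with N = 164 the expected counts are:
  dark-blue: 164 × 1/4 = 41
  light-blue: 164 × 2/4 = 82
  white: 164 × 1/4 = 41
χ² = Σ (O − E)² / E
  dark-blue: (39 − 41)² / 41 = 0.0976
  light-blue: (84 − 82)² / 82 = 0.0488
  white: (41 − 41)² / 41 = 0.0000
χ² = 0.0976 + 0.0488 + 0.0000 = 0.1464 ≈ 0.146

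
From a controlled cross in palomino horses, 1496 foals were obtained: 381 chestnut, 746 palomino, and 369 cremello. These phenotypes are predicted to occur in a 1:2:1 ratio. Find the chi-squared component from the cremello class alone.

Total ratio parts = 4. Expected numbers out of 1496:
  chestnut: 1496 × 1/4 = 374
  palomino: 1496 × 2/4 = 748
  cremello: 1496 × 1/4 = 374
Contribution of cremello: (369 − 374)² / 374 = 0.0668

0.067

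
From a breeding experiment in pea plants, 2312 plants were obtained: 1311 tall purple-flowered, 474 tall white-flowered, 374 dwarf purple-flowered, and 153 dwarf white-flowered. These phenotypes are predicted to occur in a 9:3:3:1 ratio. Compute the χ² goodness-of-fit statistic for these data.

12.535

Expected counts for N = 2312 under a 9:3:3:1 ratio (total parts = 16):
  tall purple-flowered: 2312 × 9/16 = 1300.5
  tall white-flowered: 2312 × 3/16 = 433.5
  dwarf purple-flowered: 2312 × 3/16 = 433.5
  dwarf white-flowered: 2312 × 1/16 = 144.5
χ² = Σ (O − E)² / E
  tall purple-flowered: (1311 − 1300.5)² / 1300.5 = 0.0848
  tall white-flowered: (474 − 433.5)² / 433.5 = 3.7837
  dwarf purple-flowered: (374 − 433.5)² / 433.5 = 8.1667
  dwarf white-flowered: (153 − 144.5)² / 144.5 = 0.5000
χ² = 0.0848 + 3.7837 + 8.1667 + 0.5000 = 12.5352 ≈ 12.535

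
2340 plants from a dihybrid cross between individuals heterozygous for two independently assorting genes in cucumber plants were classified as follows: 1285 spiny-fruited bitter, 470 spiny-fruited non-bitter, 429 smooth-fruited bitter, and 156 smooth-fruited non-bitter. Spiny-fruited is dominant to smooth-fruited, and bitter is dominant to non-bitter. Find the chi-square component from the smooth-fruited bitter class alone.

A dihybrid F₂ with independent assortment and complete dominance at both loci gives a 9:3:3:1 phenotypic ratio.
Total ratio parts = 16. Expected numbers out of 2340:
  spiny-fruited bitter: 2340 × 9/16 = 1316.25
  spiny-fruited non-bitter: 2340 × 3/16 = 438.75
  smooth-fruited bitter: 2340 × 3/16 = 438.75
  smooth-fruited non-bitter: 2340 × 1/16 = 146.25
Contribution of smooth-fruited bitter: (429 − 438.75)² / 438.75 = 0.2167

0.217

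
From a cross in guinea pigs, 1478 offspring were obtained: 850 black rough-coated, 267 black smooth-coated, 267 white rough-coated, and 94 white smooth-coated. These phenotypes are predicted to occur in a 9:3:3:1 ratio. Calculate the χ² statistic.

1.186

Total ratio parts = 16. Expected numbers out of 1478:
  black rough-coated: 1478 × 9/16 = 831.375
  black smooth-coated: 1478 × 3/16 = 277.125
  white rough-coated: 1478 × 3/16 = 277.125
  white smooth-coated: 1478 × 1/16 = 92.375
χ² = Σ (O − E)² / E
  black rough-coated: (850 − 831.375)² / 831.375 = 0.4172
  black smooth-coated: (267 − 277.125)² / 277.125 = 0.3699
  white rough-coated: (267 − 277.125)² / 277.125 = 0.3699
  white smooth-coated: (94 − 92.375)² / 92.375 = 0.0286
χ² = 0.4172 + 0.3699 + 0.3699 + 0.0286 = 1.1856 ≈ 1.186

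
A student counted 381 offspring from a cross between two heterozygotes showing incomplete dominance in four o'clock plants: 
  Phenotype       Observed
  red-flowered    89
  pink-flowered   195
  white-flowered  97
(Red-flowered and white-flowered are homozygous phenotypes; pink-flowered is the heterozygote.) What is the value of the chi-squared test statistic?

With incomplete dominance, a heterozygote × heterozygote cross gives a 1:2:1 phenotypic ratio.
Expected counts for N = 381 under a 1:2:1 ratio (total parts = 4):
  red-flowered: 381 × 1/4 = 95.25
  pink-flowered: 381 × 2/4 = 190.5
  white-flowered: 381 × 1/4 = 95.25
χ² = Σ (O − E)² / E
  red-flowered: (89 − 95.25)² / 95.25 = 0.4101
  pink-flowered: (195 − 190.5)² / 190.5 = 0.1063
  white-flowered: (97 − 95.25)² / 95.25 = 0.0322
χ² = 0.4101 + 0.1063 + 0.0322 = 0.5486 ≈ 0.549

0.549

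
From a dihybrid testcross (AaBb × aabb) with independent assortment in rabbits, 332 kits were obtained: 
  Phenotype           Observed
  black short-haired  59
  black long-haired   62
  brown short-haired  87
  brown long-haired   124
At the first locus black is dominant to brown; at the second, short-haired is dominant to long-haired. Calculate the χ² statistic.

32.699

A dihybrid testcross with independent assortment gives a 1:1:1:1 ratio.
Total ratio parts = 4. Expected numbers out of 332:
  black short-haired: 332 × 1/4 = 83
  black long-haired: 332 × 1/4 = 83
  brown short-haired: 332 × 1/4 = 83
  brown long-haired: 332 × 1/4 = 83
χ² = Σ (O − E)² / E
  black short-haired: (59 − 83)² / 83 = 6.9398
  black long-haired: (62 − 83)² / 83 = 5.3133
  brown short-haired: (87 − 83)² / 83 = 0.1928
  brown long-haired: (124 − 83)² / 83 = 20.2530
χ² = 6.9398 + 5.3133 + 0.1928 + 20.2530 = 32.6989 ≈ 32.699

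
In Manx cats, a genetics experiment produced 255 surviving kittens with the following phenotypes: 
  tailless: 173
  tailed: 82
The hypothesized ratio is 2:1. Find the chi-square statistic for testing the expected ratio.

Total ratio parts = 3. Expected numbers out of 255:
  tailless: 255 × 2/3 = 170
  tailed: 255 × 1/3 = 85
χ² = Σ (O − E)² / E
  tailless: (173 − 170)² / 170 = 0.0529
  tailed: (82 − 85)² / 85 = 0.1059
χ² = 0.0529 + 0.1059 = 0.1588 ≈ 0.159

0.159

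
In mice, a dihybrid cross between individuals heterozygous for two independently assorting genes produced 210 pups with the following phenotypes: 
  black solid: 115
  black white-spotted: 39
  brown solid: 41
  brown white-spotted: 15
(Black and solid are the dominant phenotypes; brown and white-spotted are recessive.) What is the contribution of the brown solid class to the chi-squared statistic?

A dihybrid F₂ with independent assortment and complete dominance at both loci gives a 9:3:3:1 phenotypic ratio.
The 9:3:3:1 ratio has 16 parts, so with N = 210 the expected counts are:
  black solid: 210 × 9/16 = 118.125
  black white-spotted: 210 × 3/16 = 39.375
  brown solid: 210 × 3/16 = 39.375
  brown white-spotted: 210 × 1/16 = 13.125
Contribution of brown solid: (41 − 39.375)² / 39.375 = 0.0671

0.067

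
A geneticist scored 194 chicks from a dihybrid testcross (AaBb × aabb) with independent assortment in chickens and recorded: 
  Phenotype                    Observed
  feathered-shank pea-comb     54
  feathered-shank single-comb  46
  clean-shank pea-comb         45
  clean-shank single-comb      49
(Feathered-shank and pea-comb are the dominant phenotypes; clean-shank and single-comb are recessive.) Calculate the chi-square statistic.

A dihybrid testcross with independent assortment gives a 1:1:1:1 ratio.
Under the 1:1:1:1 hypothesis (Σ ratio = 4, N = 194):
  feathered-shank pea-comb: 194 × 1/4 = 48.5
  feathered-shank single-comb: 194 × 1/4 = 48.5
  clean-shank pea-comb: 194 × 1/4 = 48.5
  clean-shank single-comb: 194 × 1/4 = 48.5
χ² = Σ (O − E)² / E
  feathered-shank pea-comb: (54 − 48.5)² / 48.5 = 0.6237
  feathered-shank single-comb: (46 − 48.5)² / 48.5 = 0.1289
  clean-shank pea-comb: (45 − 48.5)² / 48.5 = 0.2526
  clean-shank single-comb: (49 − 48.5)² / 48.5 = 0.0052
χ² = 0.6237 + 0.1289 + 0.2526 + 0.0052 = 1.0104 ≈ 1.010

1.010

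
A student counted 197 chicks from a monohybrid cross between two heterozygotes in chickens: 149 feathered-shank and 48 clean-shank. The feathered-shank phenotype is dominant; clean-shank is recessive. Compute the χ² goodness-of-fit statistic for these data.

For a monohybrid cross between heterozygotes with complete dominance, the expected phenotypic ratio is 3:1.
The 3:1 ratio has 4 parts, so with N = 197 the expected counts are:
  feathered-shank: 197 × 3/4 = 147.75
  clean-shank: 197 × 1/4 = 49.25
χ² = Σ (O − E)² / E
  feathered-shank: (149 − 147.75)² / 147.75 = 0.0106
  clean-shank: (48 − 49.25)² / 49.25 = 0.0317
χ² = 0.0106 + 0.0317 = 0.0423 ≈ 0.042

0.042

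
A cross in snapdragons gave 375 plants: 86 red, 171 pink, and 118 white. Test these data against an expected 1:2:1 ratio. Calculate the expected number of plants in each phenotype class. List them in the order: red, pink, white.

Expected counts for N = 375 under a 1:2:1 ratio (total parts = 4):
  red: 375 × 1/4 = 93.75
  pink: 375 × 2/4 = 187.5
  white: 375 × 1/4 = 93.75

93.75, 187.5, 93.75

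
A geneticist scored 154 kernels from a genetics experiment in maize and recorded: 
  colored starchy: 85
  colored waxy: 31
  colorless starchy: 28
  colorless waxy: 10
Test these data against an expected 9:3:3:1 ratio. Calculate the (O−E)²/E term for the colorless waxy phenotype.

Expected counts for N = 154 under a 9:3:3:1 ratio (total parts = 16):
  colored starchy: 154 × 9/16 = 86.625
  colored waxy: 154 × 3/16 = 28.875
  colorless starchy: 154 × 3/16 = 28.875
  colorless waxy: 154 × 1/16 = 9.625
Contribution of colorless waxy: (10 − 9.625)² / 9.625 = 0.0146

0.015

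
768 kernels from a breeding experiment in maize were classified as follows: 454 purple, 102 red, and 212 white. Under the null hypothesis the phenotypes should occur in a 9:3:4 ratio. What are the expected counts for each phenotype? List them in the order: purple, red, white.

Total ratio parts = 16. Expected numbers out of 768:
  purple: 768 × 9/16 = 432
  red: 768 × 3/16 = 144
  white: 768 × 4/16 = 192

432, 144, 192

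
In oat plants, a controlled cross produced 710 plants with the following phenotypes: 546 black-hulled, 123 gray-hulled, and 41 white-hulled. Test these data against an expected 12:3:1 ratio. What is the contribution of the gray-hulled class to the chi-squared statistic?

Expected counts for N = 710 under a 12:3:1 ratio (total parts = 16):
  black-hulled: 710 × 12/16 = 532.5
  gray-hulled: 710 × 3/16 = 133.125
  white-hulled: 710 × 1/16 = 44.375
Contribution of gray-hulled: (123 − 133.125)² / 133.125 = 0.7701

0.770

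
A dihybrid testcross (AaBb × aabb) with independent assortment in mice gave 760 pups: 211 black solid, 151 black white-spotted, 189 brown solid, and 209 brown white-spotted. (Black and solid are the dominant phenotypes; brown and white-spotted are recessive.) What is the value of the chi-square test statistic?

A dihybrid testcross with independent assortment gives a 1:1:1:1 ratio.
Under the 1:1:1:1 hypothesis (Σ ratio = 4, N = 760):
  black solid: 760 × 1/4 = 190
  black white-spotted: 760 × 1/4 = 190
  brown solid: 760 × 1/4 = 190
  brown white-spotted: 760 × 1/4 = 190
χ² = Σ (O − E)² / E
  black solid: (211 − 190)² / 190 = 2.3211
  black white-spotted: (151 − 190)² / 190 = 8.0053
  brown solid: (189 − 190)² / 190 = 0.0053
  brown white-spotted: (209 − 190)² / 190 = 1.9000
χ² = 2.3211 + 8.0053 + 0.0053 + 1.9000 = 12.2317 ≈ 12.232

12.232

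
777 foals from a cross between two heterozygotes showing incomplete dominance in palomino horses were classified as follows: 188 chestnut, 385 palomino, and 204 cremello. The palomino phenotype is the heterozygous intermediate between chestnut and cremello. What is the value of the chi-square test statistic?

0.722

With incomplete dominance, a heterozygote × heterozygote cross gives a 1:2:1 phenotypic ratio.
The 1:2:1 ratio has 4 parts, so with N = 777 the expected counts are:
  chestnut: 777 × 1/4 = 194.25
  palomino: 777 × 2/4 = 388.5
  cremello: 777 × 1/4 = 194.25
χ² = Σ (O − E)² / E
  chestnut: (188 − 194.25)² / 194.25 = 0.2011
  palomino: (385 − 388.5)² / 388.5 = 0.0315
  cremello: (204 − 194.25)² / 194.25 = 0.4894
χ² = 0.2011 + 0.0315 + 0.4894 = 0.722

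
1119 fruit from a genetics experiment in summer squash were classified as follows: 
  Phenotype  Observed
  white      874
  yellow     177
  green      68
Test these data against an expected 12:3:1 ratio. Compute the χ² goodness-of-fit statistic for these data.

6.624

The 12:3:1 ratio has 16 parts, so with N = 1119 the expected counts are:
  white: 1119 × 12/16 = 839.25
  yellow: 1119 × 3/16 = 209.8125
  green: 1119 × 1/16 = 69.9375
χ² = Σ (O − E)² / E
  white: (874 − 839.25)² / 839.25 = 1.4389
  yellow: (177 − 209.8125)² / 209.8125 = 5.1315
  green: (68 − 69.9375)² / 69.9375 = 0.0537
χ² = 1.4389 + 5.1315 + 0.0537 = 6.6241 ≈ 6.624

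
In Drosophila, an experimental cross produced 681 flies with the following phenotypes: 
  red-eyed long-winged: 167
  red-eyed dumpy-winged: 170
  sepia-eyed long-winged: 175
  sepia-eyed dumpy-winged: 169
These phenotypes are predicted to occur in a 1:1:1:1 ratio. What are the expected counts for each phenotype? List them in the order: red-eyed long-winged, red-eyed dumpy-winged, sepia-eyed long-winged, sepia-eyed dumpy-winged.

170.25, 170.25, 170.25, 170.25

Total ratio parts = 4. Expected numbers out of 681:
  red-eyed long-winged: 681 × 1/4 = 170.25
  red-eyed dumpy-winged: 681 × 1/4 = 170.25
  sepia-eyed long-winged: 681 × 1/4 = 170.25
  sepia-eyed dumpy-winged: 681 × 1/4 = 170.25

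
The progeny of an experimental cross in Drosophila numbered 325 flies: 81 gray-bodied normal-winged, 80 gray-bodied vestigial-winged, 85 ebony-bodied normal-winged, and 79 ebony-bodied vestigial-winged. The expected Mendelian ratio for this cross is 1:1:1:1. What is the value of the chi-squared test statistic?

The 1:1:1:1 ratio has 4 parts, so with N = 325 the expected counts are:
  gray-bodied normal-winged: 325 × 1/4 = 81.25
  gray-bodied vestigial-winged: 325 × 1/4 = 81.25
  ebony-bodied normal-winged: 325 × 1/4 = 81.25
  ebony-bodied vestigial-winged: 325 × 1/4 = 81.25
χ² = Σ (O − E)² / E
  gray-bodied normal-winged: (81 − 81.25)² / 81.25 = 0.0008
  gray-bodied vestigial-winged: (80 − 81.25)² / 81.25 = 0.0192
  ebony-bodied normal-winged: (85 − 81.25)² / 81.25 = 0.1731
  ebony-bodied vestigial-winged: (79 − 81.25)² / 81.25 = 0.0623
χ² = 0.0008 + 0.0192 + 0.1731 + 0.0623 = 0.2554 ≈ 0.255

0.255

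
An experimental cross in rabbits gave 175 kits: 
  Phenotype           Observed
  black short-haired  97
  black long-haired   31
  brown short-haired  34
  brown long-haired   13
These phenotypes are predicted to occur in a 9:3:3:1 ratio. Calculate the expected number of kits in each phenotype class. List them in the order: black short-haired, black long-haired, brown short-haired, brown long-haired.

Under the 9:3:3:1 hypothesis (Σ ratio = 16, N = 175):
  black short-haired: 175 × 9/16 = 98.4375
  black long-haired: 175 × 3/16 = 32.8125
  brown short-haired: 175 × 3/16 = 32.8125
  brown long-haired: 175 × 1/16 = 10.9375

98.4375, 32.8125, 32.8125, 10.9375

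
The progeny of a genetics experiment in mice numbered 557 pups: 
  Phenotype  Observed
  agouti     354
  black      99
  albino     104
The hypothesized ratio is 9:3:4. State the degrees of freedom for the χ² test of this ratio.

2

A goodness-of-fit test with 3 phenotype classes has df = 3 − 1 = 2.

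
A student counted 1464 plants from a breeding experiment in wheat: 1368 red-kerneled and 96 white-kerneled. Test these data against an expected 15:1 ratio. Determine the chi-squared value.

0.236

Expected counts for N = 1464 under a 15:1 ratio (total parts = 16):
  red-kerneled: 1464 × 15/16 = 1372.5
  white-kerneled: 1464 × 1/16 = 91.5
χ² = Σ (O − E)² / E
  red-kerneled: (1368 − 1372.5)² / 1372.5 = 0.0148
  white-kerneled: (96 − 91.5)² / 91.5 = 0.2213
χ² = 0.0148 + 0.2213 = 0.2361 ≈ 0.236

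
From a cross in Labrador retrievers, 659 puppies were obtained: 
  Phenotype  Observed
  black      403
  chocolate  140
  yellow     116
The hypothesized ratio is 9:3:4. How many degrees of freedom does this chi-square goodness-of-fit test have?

2

A goodness-of-fit test with 3 phenotype classes has df = 3 − 1 = 2.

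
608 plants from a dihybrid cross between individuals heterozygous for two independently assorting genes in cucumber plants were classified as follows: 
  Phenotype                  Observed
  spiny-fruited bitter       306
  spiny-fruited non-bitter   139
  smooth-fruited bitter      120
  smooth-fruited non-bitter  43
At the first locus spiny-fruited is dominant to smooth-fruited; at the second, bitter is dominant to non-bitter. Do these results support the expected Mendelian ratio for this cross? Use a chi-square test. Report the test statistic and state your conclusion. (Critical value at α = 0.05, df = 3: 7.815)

10.246; not consistent

A dihybrid F₂ with independent assortment and complete dominance at both loci gives a 9:3:3:1 phenotypic ratio.
The 9:3:3:1 ratio has 16 parts, so with N = 608 the expected counts are:
  spiny-fruited bitter: 608 × 9/16 = 342
  spiny-fruited non-bitter: 608 × 3/16 = 114
  smooth-fruited bitter: 608 × 3/16 = 114
  smooth-fruited non-bitter: 608 × 1/16 = 38
χ² = Σ (O − E)² / E
  spiny-fruited bitter: (306 − 342)² / 342 = 3.7895
  spiny-fruited non-bitter: (139 − 114)² / 114 = 5.4825
  smooth-fruited bitter: (120 − 114)² / 114 = 0.3158
  smooth-fruited non-bitter: (43 − 38)² / 38 = 0.6579
χ² = 3.7895 + 5.4825 + 0.3158 + 0.6579 = 10.2457 ≈ 10.246
Degrees of freedom = 4 − 1 = 3; critical value at α = 0.05 is 7.815.
Since 10.246 > 7.815, we reject the null hypothesis — the data do not fit the 9:3:3:1 ratio.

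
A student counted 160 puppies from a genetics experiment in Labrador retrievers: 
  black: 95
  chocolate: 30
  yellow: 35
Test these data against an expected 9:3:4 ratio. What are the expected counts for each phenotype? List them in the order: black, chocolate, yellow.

Total ratio parts = 16. Expected numbers out of 160:
  black: 160 × 9/16 = 90
  chocolate: 160 × 3/16 = 30
  yellow: 160 × 4/16 = 40

90, 30, 40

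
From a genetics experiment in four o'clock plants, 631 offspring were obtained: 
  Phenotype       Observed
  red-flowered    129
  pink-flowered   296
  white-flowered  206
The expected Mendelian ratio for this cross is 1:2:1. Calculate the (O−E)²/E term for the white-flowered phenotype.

14.758

Under the 1:2:1 hypothesis (Σ ratio = 4, N = 631):
  red-flowered: 631 × 1/4 = 157.75
  pink-flowered: 631 × 2/4 = 315.5
  white-flowered: 631 × 1/4 = 157.75
Contribution of white-flowered: (206 − 157.75)² / 157.75 = 14.7579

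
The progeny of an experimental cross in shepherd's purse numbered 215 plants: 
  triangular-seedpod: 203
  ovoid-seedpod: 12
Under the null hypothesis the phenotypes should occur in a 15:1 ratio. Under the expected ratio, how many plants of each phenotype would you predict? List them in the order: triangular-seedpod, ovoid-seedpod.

Under the 15:1 hypothesis (Σ ratio = 16, N = 215):
  triangular-seedpod: 215 × 15/16 = 201.5625
  ovoid-seedpod: 215 × 1/16 = 13.4375

201.5625, 13.4375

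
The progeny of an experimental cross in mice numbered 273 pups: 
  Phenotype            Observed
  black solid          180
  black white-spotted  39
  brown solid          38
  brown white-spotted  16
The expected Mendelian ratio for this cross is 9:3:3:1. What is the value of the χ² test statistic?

10.917

Total ratio parts = 16. Expected numbers out of 273:
  black solid: 273 × 9/16 = 153.5625
  black white-spotted: 273 × 3/16 = 51.1875
  brown solid: 273 × 3/16 = 51.1875
  brown white-spotted: 273 × 1/16 = 17.0625
χ² = Σ (O − E)² / E
  black solid: (180 − 153.5625)² / 153.5625 = 4.5515
  black white-spotted: (39 − 51.1875)² / 51.1875 = 2.9018
  brown solid: (38 − 51.1875)² / 51.1875 = 3.3975
  brown white-spotted: (16 − 17.0625)² / 17.0625 = 0.0662
χ² = 4.5515 + 2.9018 + 3.3975 + 0.0662 = 10.917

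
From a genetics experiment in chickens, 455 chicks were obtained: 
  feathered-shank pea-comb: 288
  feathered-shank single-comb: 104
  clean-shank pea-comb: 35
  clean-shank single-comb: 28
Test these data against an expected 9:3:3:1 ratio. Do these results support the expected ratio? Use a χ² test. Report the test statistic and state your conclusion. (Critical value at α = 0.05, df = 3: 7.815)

37.788; not consistent

Expected counts for N = 455 under a 9:3:3:1 ratio (total parts = 16):
  feathered-shank pea-comb: 455 × 9/16 = 255.9375
  feathered-shank single-comb: 455 × 3/16 = 85.3125
  clean-shank pea-comb: 455 × 3/16 = 85.3125
  clean-shank single-comb: 455 × 1/16 = 28.4375
χ² = Σ (O − E)² / E
  feathered-shank pea-comb: (288 − 255.9375)² / 255.9375 = 4.0166
  feathered-shank single-comb: (104 − 85.3125)² / 85.3125 = 4.0935
  clean-shank pea-comb: (35 − 85.3125)² / 85.3125 = 29.6715
  clean-shank single-comb: (28 − 28.4375)² / 28.4375 = 0.0067
χ² = 4.0166 + 4.0935 + 29.6715 + 0.0067 = 37.7883 ≈ 37.788
Degrees of freedom = 4 − 1 = 3; critical value at α = 0.05 is 7.815.
Since 37.788 > 7.815, we reject the null hypothesis — the data do not fit the 9:3:3:1 ratio.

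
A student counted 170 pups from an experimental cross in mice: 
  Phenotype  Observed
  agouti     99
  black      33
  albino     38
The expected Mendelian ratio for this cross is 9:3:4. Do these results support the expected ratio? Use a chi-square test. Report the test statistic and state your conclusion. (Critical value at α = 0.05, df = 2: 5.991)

0.635; consistent

The 9:3:4 ratio has 16 parts, so with N = 170 the expected counts are:
  agouti: 170 × 9/16 = 95.625
  black: 170 × 3/16 = 31.875
  albino: 170 × 4/16 = 42.5
χ² = Σ (O − E)² / E
  agouti: (99 − 95.625)² / 95.625 = 0.1191
  black: (33 − 31.875)² / 31.875 = 0.0397
  albino: (38 − 42.5)² / 42.5 = 0.4765
χ² = 0.1191 + 0.0397 + 0.4765 = 0.6353 ≈ 0.635
Degrees of freedom = 3 − 1 = 2; critical value at α = 0.05 is 5.991.
Since 0.635 < 5.991, we fail to reject the null hypothesis — the data are consistent with the 9:3:4 ratio.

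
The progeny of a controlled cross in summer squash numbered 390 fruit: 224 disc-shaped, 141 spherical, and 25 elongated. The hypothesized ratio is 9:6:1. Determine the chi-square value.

0.302

Expected counts for N = 390 under a 9:6:1 ratio (total parts = 16):
  disc-shaped: 390 × 9/16 = 219.375
  spherical: 390 × 6/16 = 146.25
  elongated: 390 × 1/16 = 24.375
χ² = Σ (O − E)² / E
  disc-shaped: (224 − 219.375)² / 219.375 = 0.0975
  spherical: (141 − 146.25)² / 146.25 = 0.1885
  elongated: (25 − 24.375)² / 24.375 = 0.0160
χ² = 0.0975 + 0.1885 + 0.0160 = 0.302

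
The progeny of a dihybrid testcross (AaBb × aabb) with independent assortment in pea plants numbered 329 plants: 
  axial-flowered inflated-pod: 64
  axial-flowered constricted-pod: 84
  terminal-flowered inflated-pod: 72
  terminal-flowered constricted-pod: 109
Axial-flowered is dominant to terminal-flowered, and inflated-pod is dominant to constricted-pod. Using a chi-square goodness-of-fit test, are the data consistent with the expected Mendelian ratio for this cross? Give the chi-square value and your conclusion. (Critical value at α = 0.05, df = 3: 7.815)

A dihybrid testcross with independent assortment gives a 1:1:1:1 ratio.
Expected counts for N = 329 under a 1:1:1:1 ratio (total parts = 4):
  axial-flowered inflated-pod: 329 × 1/4 = 82.25
  axial-flowered constricted-pod: 329 × 1/4 = 82.25
  terminal-flowered inflated-pod: 329 × 1/4 = 82.25
  terminal-flowered constricted-pod: 329 × 1/4 = 82.25
χ² = Σ (O − E)² / E
  axial-flowered inflated-pod: (64 − 82.25)² / 82.25 = 4.0494
  axial-flowered constricted-pod: (84 − 82.25)² / 82.25 = 0.0372
  terminal-flowered inflated-pod: (72 − 82.25)² / 82.25 = 1.2774
  terminal-flowered constricted-pod: (109 − 82.25)² / 82.25 = 8.6998
χ² = 4.0494 + 0.0372 + 1.2774 + 8.6998 = 14.0638 ≈ 14.064
Degrees of freedom = 4 − 1 = 3; critical value at α = 0.05 is 7.815.
Since 14.064 > 7.815, we reject the null hypothesis — the data do not fit the 1:1:1:1 ratio.

14.064; not consistent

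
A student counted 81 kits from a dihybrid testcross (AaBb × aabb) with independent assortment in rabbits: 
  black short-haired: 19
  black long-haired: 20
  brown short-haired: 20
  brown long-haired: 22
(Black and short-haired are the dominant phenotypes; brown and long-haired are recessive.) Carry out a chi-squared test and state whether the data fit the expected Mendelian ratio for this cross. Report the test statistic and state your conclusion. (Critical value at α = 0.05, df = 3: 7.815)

0.235; consistent

A dihybrid testcross with independent assortment gives a 1:1:1:1 ratio.
Total ratio parts = 4. Expected numbers out of 81:
  black short-haired: 81 × 1/4 = 20.25
  black long-haired: 81 × 1/4 = 20.25
  brown short-haired: 81 × 1/4 = 20.25
  brown long-haired: 81 × 1/4 = 20.25
χ² = Σ (O − E)² / E
  black short-haired: (19 − 20.25)² / 20.25 = 0.0772
  black long-haired: (20 − 20.25)² / 20.25 = 0.0031
  brown short-haired: (20 − 20.25)² / 20.25 = 0.0031
  brown long-haired: (22 − 20.25)² / 20.25 = 0.1512
χ² = 0.0772 + 0.0031 + 0.0031 + 0.1512 = 0.2346 ≈ 0.235
Degrees of freedom = 4 − 1 = 3; critical value at α = 0.05 is 7.815.
Since 0.235 < 7.815, we fail to reject the null hypothesis — the data are consistent with the 1:1:1:1 ratio.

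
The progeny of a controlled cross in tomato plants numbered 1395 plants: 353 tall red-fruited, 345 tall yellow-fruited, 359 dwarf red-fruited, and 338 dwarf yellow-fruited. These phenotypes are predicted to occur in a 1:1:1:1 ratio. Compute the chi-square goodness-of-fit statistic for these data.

0.725

Total ratio parts = 4. Expected numbers out of 1395:
  tall red-fruited: 1395 × 1/4 = 348.75
  tall yellow-fruited: 1395 × 1/4 = 348.75
  dwarf red-fruited: 1395 × 1/4 = 348.75
  dwarf yellow-fruited: 1395 × 1/4 = 348.75
χ² = Σ (O − E)² / E
  tall red-fruited: (353 − 348.75)² / 348.75 = 0.0518
  tall yellow-fruited: (345 − 348.75)² / 348.75 = 0.0403
  dwarf red-fruited: (359 − 348.75)² / 348.75 = 0.3013
  dwarf yellow-fruited: (338 − 348.75)² / 348.75 = 0.3314
χ² = 0.0518 + 0.0403 + 0.3013 + 0.3314 = 0.7248 ≈ 0.725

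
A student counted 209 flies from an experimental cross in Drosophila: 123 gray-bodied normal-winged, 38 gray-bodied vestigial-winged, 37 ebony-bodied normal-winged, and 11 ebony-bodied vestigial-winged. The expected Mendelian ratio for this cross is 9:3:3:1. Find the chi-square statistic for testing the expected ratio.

0.735

Total ratio parts = 16. Expected numbers out of 209:
  gray-bodied normal-winged: 209 × 9/16 = 117.5625
  gray-bodied vestigial-winged: 209 × 3/16 = 39.1875
  ebony-bodied normal-winged: 209 × 3/16 = 39.1875
  ebony-bodied vestigial-winged: 209 × 1/16 = 13.0625
χ² = Σ (O − E)² / E
  gray-bodied normal-winged: (123 − 117.5625)² / 117.5625 = 0.2515
  gray-bodied vestigial-winged: (38 − 39.1875)² / 39.1875 = 0.0360
  ebony-bodied normal-winged: (37 − 39.1875)² / 39.1875 = 0.1221
  ebony-bodied vestigial-winged: (11 − 13.0625)² / 13.0625 = 0.3257
χ² = 0.2515 + 0.0360 + 0.1221 + 0.3257 = 0.7353 ≈ 0.735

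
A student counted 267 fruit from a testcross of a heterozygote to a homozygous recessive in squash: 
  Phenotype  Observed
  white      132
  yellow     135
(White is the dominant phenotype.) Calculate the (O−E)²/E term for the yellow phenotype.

A testcross of a heterozygote (Aa × aa) gives a 1:1 phenotypic ratio.
Expected counts for N = 267 under a 1:1 ratio (total parts = 2):
  white: 267 × 1/2 = 133.5
  yellow: 267 × 1/2 = 133.5
Contribution of yellow: (135 − 133.5)² / 133.5 = 0.0169

0.017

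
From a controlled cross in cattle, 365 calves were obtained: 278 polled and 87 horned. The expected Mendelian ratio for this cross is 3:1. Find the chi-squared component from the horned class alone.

Under the 3:1 hypothesis (Σ ratio = 4, N = 365):
  polled: 365 × 3/4 = 273.75
  horned: 365 × 1/4 = 91.25
Contribution of horned: (87 − 91.25)² / 91.25 = 0.1979

0.198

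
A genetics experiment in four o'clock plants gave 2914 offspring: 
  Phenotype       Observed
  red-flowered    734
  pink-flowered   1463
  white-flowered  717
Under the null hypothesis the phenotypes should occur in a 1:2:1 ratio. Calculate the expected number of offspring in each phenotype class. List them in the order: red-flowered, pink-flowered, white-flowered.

Total ratio parts = 4. Expected numbers out of 2914:
  red-flowered: 2914 × 1/4 = 728.5
  pink-flowered: 2914 × 2/4 = 1457
  white-flowered: 2914 × 1/4 = 728.5

728.5, 1457, 728.5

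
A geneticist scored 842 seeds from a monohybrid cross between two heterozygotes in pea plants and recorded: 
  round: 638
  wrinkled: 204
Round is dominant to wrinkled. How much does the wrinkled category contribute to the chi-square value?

For a monohybrid cross between heterozygotes with complete dominance, the expected phenotypic ratio is 3:1.
Expected counts for N = 842 under a 3:1 ratio (total parts = 4):
  round: 842 × 3/4 = 631.5
  wrinkled: 842 × 1/4 = 210.5
Contribution of wrinkled: (204 − 210.5)² / 210.5 = 0.2007

0.201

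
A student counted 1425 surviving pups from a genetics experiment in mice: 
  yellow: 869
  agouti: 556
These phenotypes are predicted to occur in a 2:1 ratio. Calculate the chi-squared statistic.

20.719

The 2:1 ratio has 3 parts, so with N = 1425 the expected counts are:
  yellow: 1425 × 2/3 = 950
  agouti: 1425 × 1/3 = 475
χ² = Σ (O − E)² / E
  yellow: (869 − 950)² / 950 = 6.9063
  agouti: (556 − 475)² / 475 = 13.8126
χ² = 6.9063 + 13.8126 = 20.7189 ≈ 20.719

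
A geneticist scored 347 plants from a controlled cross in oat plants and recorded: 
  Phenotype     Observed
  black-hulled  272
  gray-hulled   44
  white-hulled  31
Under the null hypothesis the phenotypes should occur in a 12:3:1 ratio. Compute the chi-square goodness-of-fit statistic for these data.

11.348

Under the 12:3:1 hypothesis (Σ ratio = 16, N = 347):
  black-hulled: 347 × 12/16 = 260.25
  gray-hulled: 347 × 3/16 = 65.0625
  white-hulled: 347 × 1/16 = 21.6875
χ² = Σ (O − E)² / E
  black-hulled: (272 − 260.25)² / 260.25 = 0.5305
  gray-hulled: (44 − 65.0625)² / 65.0625 = 6.8185
  white-hulled: (31 − 21.6875)² / 21.6875 = 3.9987
χ² = 0.5305 + 6.8185 + 3.9987 = 11.3477 ≈ 11.348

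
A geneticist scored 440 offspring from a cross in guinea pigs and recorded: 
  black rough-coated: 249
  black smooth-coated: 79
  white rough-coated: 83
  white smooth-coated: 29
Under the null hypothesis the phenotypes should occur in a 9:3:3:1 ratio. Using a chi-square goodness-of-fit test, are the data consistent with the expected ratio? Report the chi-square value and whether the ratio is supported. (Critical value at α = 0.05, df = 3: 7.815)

The 9:3:3:1 ratio has 16 parts, so with N = 440 the expected counts are:
  black rough-coated: 440 × 9/16 = 247.5
  black smooth-coated: 440 × 3/16 = 82.5
  white rough-coated: 440 × 3/16 = 82.5
  white smooth-coated: 440 × 1/16 = 27.5
χ² = Σ (O − E)² / E
  black rough-coated: (249 − 247.5)² / 247.5 = 0.0091
  black smooth-coated: (79 − 82.5)² / 82.5 = 0.1485
  white rough-coated: (83 − 82.5)² / 82.5 = 0.0030
  white smooth-coated: (29 − 27.5)² / 27.5 = 0.0818
χ² = 0.0091 + 0.1485 + 0.0030 + 0.0818 = 0.2424 ≈ 0.242
Degrees of freedom = 4 − 1 = 3; critical value at α = 0.05 is 7.815.
Since 0.242 < 7.815, we fail to reject the null hypothesis — the data are consistent with the 9:3:3:1 ratio.

0.242; consistent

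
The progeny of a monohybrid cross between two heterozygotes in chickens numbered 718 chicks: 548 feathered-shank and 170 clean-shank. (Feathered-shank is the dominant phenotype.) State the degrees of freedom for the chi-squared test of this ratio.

1

For a monohybrid cross between heterozygotes with complete dominance, the expected phenotypic ratio is 3:1.
A goodness-of-fit test with 2 phenotype classes has df = 2 − 1 = 1.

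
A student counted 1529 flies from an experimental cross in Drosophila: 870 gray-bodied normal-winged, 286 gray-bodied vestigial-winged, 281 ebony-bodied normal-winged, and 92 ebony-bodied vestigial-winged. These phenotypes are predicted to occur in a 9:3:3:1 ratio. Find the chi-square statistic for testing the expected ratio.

Under the 9:3:3:1 hypothesis (Σ ratio = 16, N = 1529):
  gray-bodied normal-winged: 1529 × 9/16 = 860.0625
  gray-bodied vestigial-winged: 1529 × 3/16 = 286.6875
  ebony-bodied normal-winged: 1529 × 3/16 = 286.6875
  ebony-bodied vestigial-winged: 1529 × 1/16 = 95.5625
χ² = Σ (O − E)² / E
  gray-bodied normal-winged: (870 − 860.0625)² / 860.0625 = 0.1148
  gray-bodied vestigial-winged: (286 − 286.6875)² / 286.6875 = 0.0016
  ebony-bodied normal-winged: (281 − 286.6875)² / 286.6875 = 0.1128
  ebony-bodied vestigial-winged: (92 − 95.5625)² / 95.5625 = 0.1328
χ² = 0.1148 + 0.0016 + 0.1128 + 0.1328 = 0.362

0.362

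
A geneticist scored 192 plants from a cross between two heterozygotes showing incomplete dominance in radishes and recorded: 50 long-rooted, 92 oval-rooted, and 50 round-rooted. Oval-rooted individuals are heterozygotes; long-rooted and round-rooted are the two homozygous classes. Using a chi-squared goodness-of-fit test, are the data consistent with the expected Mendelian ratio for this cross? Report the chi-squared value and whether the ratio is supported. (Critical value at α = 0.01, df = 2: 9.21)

With incomplete dominance, a heterozygote × heterozygote cross gives a 1:2:1 phenotypic ratio.
Under the 1:2:1 hypothesis (Σ ratio = 4, N = 192):
  long-rooted: 192 × 1/4 = 48
  oval-rooted: 192 × 2/4 = 96
  round-rooted: 192 × 1/4 = 48
χ² = Σ (O − E)² / E
  long-rooted: (50 − 48)² / 48 = 0.0833
  oval-rooted: (92 − 96)² / 96 = 0.1667
  round-rooted: (50 − 48)² / 48 = 0.0833
χ² = 0.0833 + 0.1667 + 0.0833 = 0.3333 ≈ 0.333
Degrees of freedom = 3 − 1 = 2; critical value at α = 0.01 is 9.21.
Since 0.333 < 9.21, we fail to reject the null hypothesis — the data are consistent with the 1:2:1 ratio.

0.333; consistent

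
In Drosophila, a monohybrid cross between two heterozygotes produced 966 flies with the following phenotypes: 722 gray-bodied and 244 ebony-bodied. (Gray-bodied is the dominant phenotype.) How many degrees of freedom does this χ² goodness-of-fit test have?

1

For a monohybrid cross between heterozygotes with complete dominance, the expected phenotypic ratio is 3:1.
A goodness-of-fit test with 2 phenotype classes has df = 2 − 1 = 1.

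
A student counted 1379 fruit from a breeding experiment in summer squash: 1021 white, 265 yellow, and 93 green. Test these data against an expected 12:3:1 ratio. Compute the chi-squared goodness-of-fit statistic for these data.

Under the 12:3:1 hypothesis (Σ ratio = 16, N = 1379):
  white: 1379 × 12/16 = 1034.25
  yellow: 1379 × 3/16 = 258.5625
  green: 1379 × 1/16 = 86.1875
χ² = Σ (O − E)² / E
  white: (1021 − 1034.25)² / 1034.25 = 0.1697
  yellow: (265 − 258.5625)² / 258.5625 = 0.1603
  green: (93 − 86.1875)² / 86.1875 = 0.5385
χ² = 0.1697 + 0.1603 + 0.5385 = 0.8685 ≈ 0.869

0.869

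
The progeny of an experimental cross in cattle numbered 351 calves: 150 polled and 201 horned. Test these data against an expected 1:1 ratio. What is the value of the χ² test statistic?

7.410

Under the 1:1 hypothesis (Σ ratio = 2, N = 351):
  polled: 351 × 1/2 = 175.5
  horned: 351 × 1/2 = 175.5
χ² = Σ (O − E)² / E
  polled: (150 − 175.5)² / 175.5 = 3.7051
  horned: (201 − 175.5)² / 175.5 = 3.7051
χ² = 3.7051 + 3.7051 = 7.4102 ≈ 7.410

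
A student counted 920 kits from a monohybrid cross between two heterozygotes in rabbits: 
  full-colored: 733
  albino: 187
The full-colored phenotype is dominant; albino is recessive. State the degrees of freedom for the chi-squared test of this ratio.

For a monohybrid cross between heterozygotes with complete dominance, the expected phenotypic ratio is 3:1.
A goodness-of-fit test with 2 phenotype classes has df = 2 − 1 = 1.

1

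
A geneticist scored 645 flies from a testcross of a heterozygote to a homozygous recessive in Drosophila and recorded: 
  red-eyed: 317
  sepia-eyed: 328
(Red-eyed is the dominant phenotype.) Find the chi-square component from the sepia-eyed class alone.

0.094

A testcross of a heterozygote (Aa × aa) gives a 1:1 phenotypic ratio.
Under the 1:1 hypothesis (Σ ratio = 2, N = 645):
  red-eyed: 645 × 1/2 = 322.5
  sepia-eyed: 645 × 1/2 = 322.5
Contribution of sepia-eyed: (328 − 322.5)² / 322.5 = 0.0938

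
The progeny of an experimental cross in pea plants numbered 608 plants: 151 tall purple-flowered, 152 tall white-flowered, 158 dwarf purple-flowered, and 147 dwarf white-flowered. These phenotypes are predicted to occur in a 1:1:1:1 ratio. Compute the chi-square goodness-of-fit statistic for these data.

The 1:1:1:1 ratio has 4 parts, so with N = 608 the expected counts are:
  tall purple-flowered: 608 × 1/4 = 152
  tall white-flowered: 608 × 1/4 = 152
  dwarf purple-flowered: 608 × 1/4 = 152
  dwarf white-flowered: 608 × 1/4 = 152
χ² = Σ (O − E)² / E
  tall purple-flowered: (151 − 152)² / 152 = 0.0066
  tall white-flowered: (152 − 152)² / 152 = 0.0000
  dwarf purple-flowered: (158 − 152)² / 152 = 0.2368
  dwarf white-flowered: (147 − 152)² / 152 = 0.1645
χ² = 0.0066 + 0.0000 + 0.2368 + 0.1645 = 0.4079 ≈ 0.408

0.408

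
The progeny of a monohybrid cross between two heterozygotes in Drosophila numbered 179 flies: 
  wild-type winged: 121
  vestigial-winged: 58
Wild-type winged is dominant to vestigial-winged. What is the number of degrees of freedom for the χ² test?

For a monohybrid cross between heterozygotes with complete dominance, the expected phenotypic ratio is 3:1.
A goodness-of-fit test with 2 phenotype classes has df = 2 − 1 = 1.

1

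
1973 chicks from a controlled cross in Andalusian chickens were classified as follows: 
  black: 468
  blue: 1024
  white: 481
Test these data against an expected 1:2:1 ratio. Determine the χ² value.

3.022

The 1:2:1 ratio has 4 parts, so with N = 1973 the expected counts are:
  black: 1973 × 1/4 = 493.25
  blue: 1973 × 2/4 = 986.5
  white: 1973 × 1/4 = 493.25
χ² = Σ (O − E)² / E
  black: (468 − 493.25)² / 493.25 = 1.2926
  blue: (1024 − 986.5)² / 986.5 = 1.4255
  white: (481 − 493.25)² / 493.25 = 0.3042
χ² = 1.2926 + 1.4255 + 0.3042 = 3.0223 ≈ 3.022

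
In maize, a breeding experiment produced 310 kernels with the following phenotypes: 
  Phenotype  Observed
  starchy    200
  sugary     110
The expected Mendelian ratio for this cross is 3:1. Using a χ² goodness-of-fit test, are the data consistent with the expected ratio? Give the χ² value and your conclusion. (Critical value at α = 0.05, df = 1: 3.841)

The 3:1 ratio has 4 parts, so with N = 310 the expected counts are:
  starchy: 310 × 3/4 = 232.5
  sugary: 310 × 1/4 = 77.5
χ² = Σ (O − E)² / E
  starchy: (200 − 232.5)² / 232.5 = 4.5430
  sugary: (110 − 77.5)² / 77.5 = 13.6290
χ² = 4.5430 + 13.6290 = 18.172
Degrees of freedom = 2 − 1 = 1; critical value at α = 0.05 is 3.841.
Since 18.172 > 3.841, we reject the null hypothesis — the data do not fit the 3:1 ratio.

18.172; not consistent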